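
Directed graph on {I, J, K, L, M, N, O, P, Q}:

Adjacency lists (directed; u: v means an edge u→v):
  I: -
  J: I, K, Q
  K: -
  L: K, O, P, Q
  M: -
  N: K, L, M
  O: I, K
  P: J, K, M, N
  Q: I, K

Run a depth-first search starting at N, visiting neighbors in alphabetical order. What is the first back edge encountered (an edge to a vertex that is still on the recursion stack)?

P->N

DFS from N (visiting neighbors in alphabetical order); mark gray on enter, black on exit:
N gray
  K gray
  K black
  L gray
    L→K: K black — skip
    O gray
      I gray
      I black
      O→K: K black — skip
    O black
    P gray
      J gray
        J→I: I black — skip
        J→K: K black — skip
        Q gray
          Q→I: I black — skip
          Q→K: K black — skip
        Q black
      J black
      P→K: K black — skip
      M gray
      M black
      P→N: N is gray → back edge
First back edge: P → N.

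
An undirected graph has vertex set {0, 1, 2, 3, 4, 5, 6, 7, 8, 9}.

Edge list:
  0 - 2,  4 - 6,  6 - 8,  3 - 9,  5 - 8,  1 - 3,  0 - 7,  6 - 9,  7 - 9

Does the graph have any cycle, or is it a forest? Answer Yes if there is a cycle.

No

DFS, tracking each vertex's parent; an edge to a visited non-parent vertex closes a cycle.
Start from 5:
visit 5 (parent –)
  visit 8 (parent 5)
    visit 6 (parent 8)
      visit 9 (parent 6)
        9–6: parent, skip
        visit 7 (parent 9)
          7–9: parent, skip
          visit 0 (parent 7)
            0–7: parent, skip
            visit 2 (parent 0)
              2–0: parent, skip
        visit 3 (parent 9)
          3–9: parent, skip
          visit 1 (parent 3)
            1–3: parent, skip
      visit 4 (parent 6)
        4–6: parent, skip
      6–8: parent, skip
    8–5: parent, skip
No non-parent visited neighbor found — the graph is a forest.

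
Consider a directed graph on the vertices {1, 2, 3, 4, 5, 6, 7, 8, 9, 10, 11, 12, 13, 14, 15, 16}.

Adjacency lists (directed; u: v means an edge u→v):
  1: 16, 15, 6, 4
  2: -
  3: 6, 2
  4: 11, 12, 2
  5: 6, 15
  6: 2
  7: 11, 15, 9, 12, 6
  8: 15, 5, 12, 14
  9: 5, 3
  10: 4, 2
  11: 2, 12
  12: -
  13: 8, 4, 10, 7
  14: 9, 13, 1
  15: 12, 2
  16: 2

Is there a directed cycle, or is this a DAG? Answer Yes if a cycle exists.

Yes

DFS with white/gray/black marking, starting from 1:
1 gray
  16 gray
    2 gray
    2 black
  16 black
  15 gray
    12 gray
    12 black
    15→2: 2 black — skip
  15 black
  6 gray
    6→2: 2 black — skip
  6 black
  4 gray
    11 gray
      11→2: 2 black — skip
      11→12: 12 black — skip
    11 black
    4→12: 12 black — skip
    4→2: 2 black — skip
  4 black
1 black
3 gray
  3→6: 6 black — skip
  3→2: 2 black — skip
3 black
5 gray
  5→6: 6 black — skip
  5→15: 15 black — skip
5 black
7 gray
  7→11: 11 black — skip
  7→15: 15 black — skip
  9 gray
    9→5: 5 black — skip
    9→3: 3 black — skip
  9 black
  7→12: 12 black — skip
  7→6: 6 black — skip
7 black
8 gray
  8→15: 15 black — skip
  8→5: 5 black — skip
  8→12: 12 black — skip
  14 gray
    14→9: 9 black — skip
    13 gray
      13→8: 8 is gray → back edge
Back edge found, so a cycle exists: 8 → 14 → 13 → 8.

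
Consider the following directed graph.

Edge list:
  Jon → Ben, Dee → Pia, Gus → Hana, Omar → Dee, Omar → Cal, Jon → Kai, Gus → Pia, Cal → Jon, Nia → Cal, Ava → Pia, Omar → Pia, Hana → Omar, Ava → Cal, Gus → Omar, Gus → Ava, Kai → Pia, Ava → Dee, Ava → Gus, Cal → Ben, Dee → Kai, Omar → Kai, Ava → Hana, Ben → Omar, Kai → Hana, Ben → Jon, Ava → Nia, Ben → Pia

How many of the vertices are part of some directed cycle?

9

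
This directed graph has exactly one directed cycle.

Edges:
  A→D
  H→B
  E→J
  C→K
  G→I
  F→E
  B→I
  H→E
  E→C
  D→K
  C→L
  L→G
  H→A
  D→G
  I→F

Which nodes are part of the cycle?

C, E, F, G, I, L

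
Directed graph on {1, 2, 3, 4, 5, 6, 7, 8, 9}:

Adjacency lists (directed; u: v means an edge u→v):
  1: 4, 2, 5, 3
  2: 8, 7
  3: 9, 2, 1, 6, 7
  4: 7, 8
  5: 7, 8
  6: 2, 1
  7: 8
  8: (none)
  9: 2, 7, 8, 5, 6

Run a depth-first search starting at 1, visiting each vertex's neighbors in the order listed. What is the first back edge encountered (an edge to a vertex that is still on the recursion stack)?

6→1

DFS from 1 (visiting each vertex's neighbors in the order listed); mark gray on enter, black on exit:
1 gray
  4 gray
    7 gray
      8 gray
      8 black
    7 black
    4→8: 8 black — skip
  4 black
  2 gray
    2→8: 8 black — skip
    2→7: 7 black — skip
  2 black
  5 gray
    5→7: 7 black — skip
    5→8: 8 black — skip
  5 black
  3 gray
    9 gray
      9→2: 2 black — skip
      9→7: 7 black — skip
      9→8: 8 black — skip
      9→5: 5 black — skip
      6 gray
        6→2: 2 black — skip
        6→1: 1 is gray → back edge
First back edge: 6 → 1.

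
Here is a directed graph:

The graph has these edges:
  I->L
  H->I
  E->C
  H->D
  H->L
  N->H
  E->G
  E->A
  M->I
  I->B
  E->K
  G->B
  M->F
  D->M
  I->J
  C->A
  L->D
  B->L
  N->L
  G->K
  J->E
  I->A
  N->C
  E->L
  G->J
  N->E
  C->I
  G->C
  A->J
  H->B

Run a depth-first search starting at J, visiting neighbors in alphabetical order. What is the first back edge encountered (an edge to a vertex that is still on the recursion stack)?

DFS from J (visiting neighbors in alphabetical order); mark gray on enter, black on exit:
J gray
  E gray
    A gray
      A→J: J is gray → back edge
First back edge: A → J.

A->J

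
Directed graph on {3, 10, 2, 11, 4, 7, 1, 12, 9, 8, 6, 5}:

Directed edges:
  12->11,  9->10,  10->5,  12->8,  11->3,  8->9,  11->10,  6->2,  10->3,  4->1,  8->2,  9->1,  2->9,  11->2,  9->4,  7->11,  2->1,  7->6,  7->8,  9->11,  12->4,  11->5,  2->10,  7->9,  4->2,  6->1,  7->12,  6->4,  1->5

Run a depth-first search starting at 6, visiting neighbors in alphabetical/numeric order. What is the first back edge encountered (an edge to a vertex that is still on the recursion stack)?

4→2

DFS from 6 (visiting neighbors in alphabetical/numeric order); mark gray on enter, black on exit:
6 gray
  1 gray
    5 gray
    5 black
  1 black
  2 gray
    2→1: 1 black — skip
    9 gray
      9→1: 1 black — skip
      4 gray
        4→1: 1 black — skip
        4→2: 2 is gray → back edge
First back edge: 4 → 2.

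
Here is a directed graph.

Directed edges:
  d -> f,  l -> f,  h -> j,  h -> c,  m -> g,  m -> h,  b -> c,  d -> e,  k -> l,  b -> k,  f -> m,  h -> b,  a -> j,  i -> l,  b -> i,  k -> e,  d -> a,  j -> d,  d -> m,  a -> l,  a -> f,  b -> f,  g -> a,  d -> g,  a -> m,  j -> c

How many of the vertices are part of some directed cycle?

11

A vertex is on a directed cycle iff it belongs to a strongly connected component of size ≥ 2 (or has a self-loop).
The vertices on cycles are {a, b, d, f, g, h, i, j, k, l, m} — 11 in total.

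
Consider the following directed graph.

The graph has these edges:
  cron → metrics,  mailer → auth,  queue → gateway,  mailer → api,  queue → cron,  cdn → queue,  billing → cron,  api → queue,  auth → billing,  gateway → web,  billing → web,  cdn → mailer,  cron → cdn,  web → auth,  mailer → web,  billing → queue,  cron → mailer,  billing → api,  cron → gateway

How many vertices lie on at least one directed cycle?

A vertex is on a directed cycle iff it belongs to a strongly connected component of size ≥ 2 (or has a self-loop).
The vertices on cycles are {api, cdn, web, auth, cron, queue, mailer, billing, gateway} — 9 in total.

9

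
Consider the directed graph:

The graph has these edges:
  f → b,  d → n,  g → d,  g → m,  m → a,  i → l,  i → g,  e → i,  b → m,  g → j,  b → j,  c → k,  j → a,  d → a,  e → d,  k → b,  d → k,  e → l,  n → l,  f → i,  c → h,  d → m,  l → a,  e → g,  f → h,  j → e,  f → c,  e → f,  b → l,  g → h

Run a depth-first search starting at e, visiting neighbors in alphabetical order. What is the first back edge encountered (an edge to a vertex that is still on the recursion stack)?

j->e

DFS from e (visiting neighbors in alphabetical order); mark gray on enter, black on exit:
e gray
  d gray
    a gray
    a black
    k gray
      b gray
        j gray
          j→a: a black — skip
          j→e: e is gray → back edge
First back edge: j → e.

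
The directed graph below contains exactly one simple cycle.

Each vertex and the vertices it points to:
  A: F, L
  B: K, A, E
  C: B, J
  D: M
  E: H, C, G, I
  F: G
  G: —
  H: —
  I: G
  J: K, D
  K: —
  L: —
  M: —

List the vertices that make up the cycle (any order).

DFS with gray/black marking from B:
B gray
  K gray
  K black
  A gray
    F gray
      G gray
      G black
    F black
    L gray
    L black
  A black
  E gray
    H gray
    H black
    C gray
      C→B: B is gray → back edge
Back edge closes the cycle B → E → C → B; its vertices are {B, C, E}.

B, C, E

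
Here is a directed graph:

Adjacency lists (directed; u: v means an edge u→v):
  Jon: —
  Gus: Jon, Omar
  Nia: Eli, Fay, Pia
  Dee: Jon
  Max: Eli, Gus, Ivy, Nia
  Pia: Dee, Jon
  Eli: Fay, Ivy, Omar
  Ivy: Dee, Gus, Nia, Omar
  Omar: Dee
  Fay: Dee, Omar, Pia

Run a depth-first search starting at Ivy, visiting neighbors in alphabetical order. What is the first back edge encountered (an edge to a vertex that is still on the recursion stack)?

DFS from Ivy (visiting neighbors in alphabetical order); mark gray on enter, black on exit:
Ivy gray
  Dee gray
    Jon gray
    Jon black
  Dee black
  Gus gray
    Gus→Jon: Jon black — skip
    Omar gray
      Omar→Dee: Dee black — skip
    Omar black
  Gus black
  Nia gray
    Eli gray
      Fay gray
        Fay→Dee: Dee black — skip
        Fay→Omar: Omar black — skip
        Pia gray
          Pia→Dee: Dee black — skip
          Pia→Jon: Jon black — skip
        Pia black
      Fay black
      Eli→Ivy: Ivy is gray → back edge
First back edge: Eli → Ivy.

Eli→Ivy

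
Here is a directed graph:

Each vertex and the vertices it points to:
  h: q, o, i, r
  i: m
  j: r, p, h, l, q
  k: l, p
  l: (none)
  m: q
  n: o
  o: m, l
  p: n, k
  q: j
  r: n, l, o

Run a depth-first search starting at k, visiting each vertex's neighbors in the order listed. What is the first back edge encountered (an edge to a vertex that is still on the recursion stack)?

r→n

DFS from k (visiting each vertex's neighbors in the order listed); mark gray on enter, black on exit:
k gray
  l gray
  l black
  p gray
    n gray
      o gray
        m gray
          q gray
            j gray
              r gray
                r→n: n is gray → back edge
First back edge: r → n.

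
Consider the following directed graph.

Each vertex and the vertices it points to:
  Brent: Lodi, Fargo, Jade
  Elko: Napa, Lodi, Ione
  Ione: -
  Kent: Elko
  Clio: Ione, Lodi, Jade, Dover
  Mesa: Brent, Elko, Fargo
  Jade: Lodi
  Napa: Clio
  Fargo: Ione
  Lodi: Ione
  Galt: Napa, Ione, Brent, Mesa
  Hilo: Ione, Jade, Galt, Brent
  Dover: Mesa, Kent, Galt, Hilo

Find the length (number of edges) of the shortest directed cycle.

For each vertex v, BFS finds the shortest path from v back to v.
The shortest such closed walk is Dover → Galt → Napa → Clio → Dover, length 4.

4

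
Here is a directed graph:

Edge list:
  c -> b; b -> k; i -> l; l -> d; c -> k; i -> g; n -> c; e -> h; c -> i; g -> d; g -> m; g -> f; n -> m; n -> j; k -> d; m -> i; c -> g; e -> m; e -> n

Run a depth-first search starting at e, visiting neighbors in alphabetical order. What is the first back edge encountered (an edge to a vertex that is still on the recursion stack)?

DFS from e (visiting neighbors in alphabetical order); mark gray on enter, black on exit:
e gray
  h gray
  h black
  m gray
    i gray
      g gray
        d gray
        d black
        f gray
        f black
        g→m: m is gray → back edge
First back edge: g → m.

g→m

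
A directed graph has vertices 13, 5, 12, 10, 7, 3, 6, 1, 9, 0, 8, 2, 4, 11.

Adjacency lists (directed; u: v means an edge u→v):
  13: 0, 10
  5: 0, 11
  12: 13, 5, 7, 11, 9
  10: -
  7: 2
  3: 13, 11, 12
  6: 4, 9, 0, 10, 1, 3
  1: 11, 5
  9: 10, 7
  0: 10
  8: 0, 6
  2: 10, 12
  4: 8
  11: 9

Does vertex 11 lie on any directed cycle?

11 is on a cycle iff 11 can reach itself via ≥1 edge.
11 → 9 → 7 → 2 → 12 → 11 — yes.

Yes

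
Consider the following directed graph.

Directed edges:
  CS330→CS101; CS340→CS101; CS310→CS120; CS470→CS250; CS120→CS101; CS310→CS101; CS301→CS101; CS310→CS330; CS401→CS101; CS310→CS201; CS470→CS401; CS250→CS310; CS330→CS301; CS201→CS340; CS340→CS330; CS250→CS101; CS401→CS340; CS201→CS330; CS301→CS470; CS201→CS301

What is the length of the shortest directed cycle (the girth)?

5

For each vertex v, BFS finds the shortest path from v back to v.
The shortest such closed walk is CS301 → CS470 → CS250 → CS310 → CS330 → CS301, length 5.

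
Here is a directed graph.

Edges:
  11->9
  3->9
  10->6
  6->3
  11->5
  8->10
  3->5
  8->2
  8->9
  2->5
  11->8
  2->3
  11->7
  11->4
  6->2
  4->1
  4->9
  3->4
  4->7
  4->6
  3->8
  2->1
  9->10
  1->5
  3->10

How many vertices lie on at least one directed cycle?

A vertex is on a directed cycle iff it belongs to a strongly connected component of size ≥ 2 (or has a self-loop).
The vertices on cycles are {2, 3, 4, 6, 8, 9, 10} — 7 in total.

7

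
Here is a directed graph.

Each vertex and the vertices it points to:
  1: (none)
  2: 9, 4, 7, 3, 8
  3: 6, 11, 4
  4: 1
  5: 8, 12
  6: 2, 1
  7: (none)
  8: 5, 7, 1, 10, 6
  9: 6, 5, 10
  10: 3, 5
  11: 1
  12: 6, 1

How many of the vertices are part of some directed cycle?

A vertex is on a directed cycle iff it belongs to a strongly connected component of size ≥ 2 (or has a self-loop).
The vertices on cycles are {2, 3, 5, 6, 8, 9, 10, 12} — 8 in total.

8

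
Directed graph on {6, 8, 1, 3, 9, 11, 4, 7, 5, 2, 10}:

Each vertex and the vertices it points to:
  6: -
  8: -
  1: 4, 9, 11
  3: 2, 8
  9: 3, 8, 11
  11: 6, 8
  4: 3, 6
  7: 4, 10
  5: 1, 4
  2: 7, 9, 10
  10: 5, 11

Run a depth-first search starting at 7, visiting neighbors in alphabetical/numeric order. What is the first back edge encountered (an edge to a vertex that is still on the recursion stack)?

2->7

DFS from 7 (visiting neighbors in alphabetical/numeric order); mark gray on enter, black on exit:
7 gray
  4 gray
    3 gray
      2 gray
        2→7: 7 is gray → back edge
First back edge: 2 → 7.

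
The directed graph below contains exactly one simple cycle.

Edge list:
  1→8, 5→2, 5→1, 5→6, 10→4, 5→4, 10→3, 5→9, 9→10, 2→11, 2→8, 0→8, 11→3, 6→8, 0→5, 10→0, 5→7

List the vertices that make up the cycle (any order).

DFS with gray/black marking from 5:
5 gray
  6 gray
    8 gray
    8 black
  6 black
  9 gray
    10 gray
      0 gray
        0→8: 8 black — skip
        0→5: 5 is gray → back edge
Back edge closes the cycle 5 → 9 → 10 → 0 → 5; its vertices are {0, 5, 9, 10}.

0, 5, 9, 10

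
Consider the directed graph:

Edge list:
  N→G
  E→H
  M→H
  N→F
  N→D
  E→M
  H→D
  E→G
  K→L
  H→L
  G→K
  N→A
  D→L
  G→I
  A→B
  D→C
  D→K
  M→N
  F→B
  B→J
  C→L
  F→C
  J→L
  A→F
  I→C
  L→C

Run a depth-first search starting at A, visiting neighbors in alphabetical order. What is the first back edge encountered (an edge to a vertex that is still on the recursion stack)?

DFS from A (visiting neighbors in alphabetical order); mark gray on enter, black on exit:
A gray
  B gray
    J gray
      L gray
        C gray
          C→L: L is gray → back edge
First back edge: C → L.

C→L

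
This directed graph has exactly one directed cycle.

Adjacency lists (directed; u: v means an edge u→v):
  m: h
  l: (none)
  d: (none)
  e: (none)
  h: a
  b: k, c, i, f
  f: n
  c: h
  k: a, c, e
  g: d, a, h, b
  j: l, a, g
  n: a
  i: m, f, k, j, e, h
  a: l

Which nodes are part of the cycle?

b, g, i, j

DFS with gray/black marking from b:
b gray
  k gray
    a gray
      l gray
      l black
    a black
    c gray
      h gray
        h→a: a black — skip
      h black
    c black
    e gray
    e black
  k black
  b→c: c black — skip
  i gray
    m gray
      m→h: h black — skip
    m black
    f gray
      n gray
        n→a: a black — skip
      n black
    f black
    i→k: k black — skip
    j gray
      j→l: l black — skip
      j→a: a black — skip
      g gray
        d gray
        d black
        g→a: a black — skip
        g→h: h black — skip
        g→b: b is gray → back edge
Back edge closes the cycle b → i → j → g → b; its vertices are {b, g, i, j}.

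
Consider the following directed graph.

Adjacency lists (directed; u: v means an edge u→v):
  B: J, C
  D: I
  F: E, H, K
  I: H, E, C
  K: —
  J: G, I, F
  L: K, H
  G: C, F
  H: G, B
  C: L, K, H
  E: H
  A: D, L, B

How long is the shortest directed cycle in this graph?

For each vertex v, BFS finds the shortest path from v back to v.
The shortest such closed walk is B → C → H → B, length 3.

3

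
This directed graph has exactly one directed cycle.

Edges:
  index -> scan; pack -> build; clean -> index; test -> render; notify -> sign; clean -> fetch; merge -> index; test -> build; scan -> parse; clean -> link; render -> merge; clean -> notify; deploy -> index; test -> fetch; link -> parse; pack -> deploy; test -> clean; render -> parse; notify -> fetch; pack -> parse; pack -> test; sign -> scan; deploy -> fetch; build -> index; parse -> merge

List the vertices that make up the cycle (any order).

DFS with gray/black marking from scan:
scan gray
  parse gray
    merge gray
      index gray
        index→scan: scan is gray → back edge
Back edge closes the cycle scan → parse → merge → index → scan; its vertices are {scan, index, merge, parse}.

scan, index, merge, parse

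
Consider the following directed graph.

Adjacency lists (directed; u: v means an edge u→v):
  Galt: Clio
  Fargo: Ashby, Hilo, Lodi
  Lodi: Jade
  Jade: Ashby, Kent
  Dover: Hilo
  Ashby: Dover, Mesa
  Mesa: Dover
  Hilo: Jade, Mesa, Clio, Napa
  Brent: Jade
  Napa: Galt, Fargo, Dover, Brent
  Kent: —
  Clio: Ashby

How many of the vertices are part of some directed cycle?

A vertex is on a directed cycle iff it belongs to a strongly connected component of size ≥ 2 (or has a self-loop).
The vertices on cycles are {Clio, Galt, Hilo, Jade, Lodi, Mesa, Napa, Ashby, Brent, Dover, Fargo} — 11 in total.

11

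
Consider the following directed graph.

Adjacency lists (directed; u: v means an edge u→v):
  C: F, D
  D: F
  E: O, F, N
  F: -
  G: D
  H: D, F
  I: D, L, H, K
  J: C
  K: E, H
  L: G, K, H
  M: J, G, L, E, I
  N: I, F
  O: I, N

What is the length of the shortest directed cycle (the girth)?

4

For each vertex v, BFS finds the shortest path from v back to v.
The shortest such closed walk is I → K → E → O → I, length 4.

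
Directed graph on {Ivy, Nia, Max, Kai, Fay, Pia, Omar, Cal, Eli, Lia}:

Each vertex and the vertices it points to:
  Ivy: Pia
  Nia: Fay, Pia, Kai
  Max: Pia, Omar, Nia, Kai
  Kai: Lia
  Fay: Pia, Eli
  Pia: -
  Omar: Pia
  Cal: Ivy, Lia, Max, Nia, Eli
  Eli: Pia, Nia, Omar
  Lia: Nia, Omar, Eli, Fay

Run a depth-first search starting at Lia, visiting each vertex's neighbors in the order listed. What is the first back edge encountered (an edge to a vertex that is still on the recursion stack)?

Eli->Nia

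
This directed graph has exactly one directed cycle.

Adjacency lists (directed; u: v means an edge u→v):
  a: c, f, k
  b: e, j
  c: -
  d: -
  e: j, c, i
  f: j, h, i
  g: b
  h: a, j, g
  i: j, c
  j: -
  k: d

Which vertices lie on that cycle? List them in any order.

DFS with gray/black marking from f:
f gray
  j gray
  j black
  h gray
    a gray
      c gray
      c black
      a→f: f is gray → back edge
Back edge closes the cycle f → h → a → f; its vertices are {a, f, h}.

a, f, h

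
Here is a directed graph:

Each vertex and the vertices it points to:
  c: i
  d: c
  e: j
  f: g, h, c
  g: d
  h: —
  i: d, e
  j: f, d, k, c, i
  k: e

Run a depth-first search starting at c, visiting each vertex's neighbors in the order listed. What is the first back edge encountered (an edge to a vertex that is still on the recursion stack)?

DFS from c (visiting each vertex's neighbors in the order listed); mark gray on enter, black on exit:
c gray
  i gray
    d gray
      d→c: c is gray → back edge
First back edge: d → c.

d->c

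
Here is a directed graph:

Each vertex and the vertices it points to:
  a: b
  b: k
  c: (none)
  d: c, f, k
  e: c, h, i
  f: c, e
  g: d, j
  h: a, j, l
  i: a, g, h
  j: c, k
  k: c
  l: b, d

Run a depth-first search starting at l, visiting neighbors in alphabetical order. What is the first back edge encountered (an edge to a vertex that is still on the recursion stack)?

h→l

DFS from l (visiting neighbors in alphabetical order); mark gray on enter, black on exit:
l gray
  b gray
    k gray
      c gray
      c black
    k black
  b black
  d gray
    d→c: c black — skip
    f gray
      f→c: c black — skip
      e gray
        e→c: c black — skip
        h gray
          a gray
            a→b: b black — skip
          a black
          j gray
            j→c: c black — skip
            j→k: k black — skip
          j black
          h→l: l is gray → back edge
First back edge: h → l.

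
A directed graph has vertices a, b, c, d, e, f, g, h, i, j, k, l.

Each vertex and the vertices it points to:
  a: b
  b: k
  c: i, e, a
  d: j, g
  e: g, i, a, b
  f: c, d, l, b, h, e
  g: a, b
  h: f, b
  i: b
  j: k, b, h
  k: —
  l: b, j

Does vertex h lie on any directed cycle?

h is on a cycle iff h can reach itself via ≥1 edge.
h → f → h — yes.

Yes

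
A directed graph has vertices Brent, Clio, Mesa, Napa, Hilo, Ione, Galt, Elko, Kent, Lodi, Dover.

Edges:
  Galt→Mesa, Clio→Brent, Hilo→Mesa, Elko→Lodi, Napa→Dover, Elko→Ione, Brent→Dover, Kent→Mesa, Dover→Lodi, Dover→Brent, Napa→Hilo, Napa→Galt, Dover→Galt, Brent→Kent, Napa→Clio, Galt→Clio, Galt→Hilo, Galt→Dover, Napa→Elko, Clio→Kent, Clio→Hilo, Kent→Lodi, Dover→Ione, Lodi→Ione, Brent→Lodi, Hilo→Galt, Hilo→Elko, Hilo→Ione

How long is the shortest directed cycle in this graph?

2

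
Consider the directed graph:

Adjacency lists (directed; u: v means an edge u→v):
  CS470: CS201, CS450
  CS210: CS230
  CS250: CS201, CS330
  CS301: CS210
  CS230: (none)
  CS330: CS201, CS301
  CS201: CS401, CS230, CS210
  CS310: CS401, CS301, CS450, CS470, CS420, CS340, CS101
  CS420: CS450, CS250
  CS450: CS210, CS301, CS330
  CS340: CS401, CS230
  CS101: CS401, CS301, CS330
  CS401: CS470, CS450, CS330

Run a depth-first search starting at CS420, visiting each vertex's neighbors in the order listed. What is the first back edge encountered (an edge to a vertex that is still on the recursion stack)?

CS470→CS201

DFS from CS420 (visiting each vertex's neighbors in the order listed); mark gray on enter, black on exit:
CS420 gray
  CS450 gray
    CS210 gray
      CS230 gray
      CS230 black
    CS210 black
    CS301 gray
      CS301→CS210: CS210 black — skip
    CS301 black
    CS330 gray
      CS201 gray
        CS401 gray
          CS470 gray
            CS470→CS201: CS201 is gray → back edge
First back edge: CS470 → CS201.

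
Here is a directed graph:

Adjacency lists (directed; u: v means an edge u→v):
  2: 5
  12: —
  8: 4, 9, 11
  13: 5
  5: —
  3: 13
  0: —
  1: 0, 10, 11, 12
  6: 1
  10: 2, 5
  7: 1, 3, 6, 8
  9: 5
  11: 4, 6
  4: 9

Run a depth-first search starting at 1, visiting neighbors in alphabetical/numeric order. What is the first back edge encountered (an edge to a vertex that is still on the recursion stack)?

6→1

DFS from 1 (visiting neighbors in alphabetical/numeric order); mark gray on enter, black on exit:
1 gray
  0 gray
  0 black
  10 gray
    2 gray
      5 gray
      5 black
    2 black
    10→5: 5 black — skip
  10 black
  11 gray
    4 gray
      9 gray
        9→5: 5 black — skip
      9 black
    4 black
    6 gray
      6→1: 1 is gray → back edge
First back edge: 6 → 1.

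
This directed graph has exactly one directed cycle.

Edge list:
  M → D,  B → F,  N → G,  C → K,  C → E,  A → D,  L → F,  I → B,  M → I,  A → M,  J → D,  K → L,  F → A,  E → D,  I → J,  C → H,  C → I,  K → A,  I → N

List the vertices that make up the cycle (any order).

A, B, F, I, M

DFS with gray/black marking from I:
I gray
  N gray
    G gray
    G black
  N black
  B gray
    F gray
      A gray
        D gray
        D black
        M gray
          M→I: I is gray → back edge
Back edge closes the cycle I → B → F → A → M → I; its vertices are {A, B, F, I, M}.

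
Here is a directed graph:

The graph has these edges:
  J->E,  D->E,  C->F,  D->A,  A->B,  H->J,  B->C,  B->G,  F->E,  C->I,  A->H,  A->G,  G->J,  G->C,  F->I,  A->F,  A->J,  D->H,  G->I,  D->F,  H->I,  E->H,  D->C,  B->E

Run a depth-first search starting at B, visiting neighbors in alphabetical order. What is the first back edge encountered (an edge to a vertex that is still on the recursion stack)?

DFS from B (visiting neighbors in alphabetical order); mark gray on enter, black on exit:
B gray
  C gray
    F gray
      E gray
        H gray
          I gray
          I black
          J gray
            J→E: E is gray → back edge
First back edge: J → E.

J->E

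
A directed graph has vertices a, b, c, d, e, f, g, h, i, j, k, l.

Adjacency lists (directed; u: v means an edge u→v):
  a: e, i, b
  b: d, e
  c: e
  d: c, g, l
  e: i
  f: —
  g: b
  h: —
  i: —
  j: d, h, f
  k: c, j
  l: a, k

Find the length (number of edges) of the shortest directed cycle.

3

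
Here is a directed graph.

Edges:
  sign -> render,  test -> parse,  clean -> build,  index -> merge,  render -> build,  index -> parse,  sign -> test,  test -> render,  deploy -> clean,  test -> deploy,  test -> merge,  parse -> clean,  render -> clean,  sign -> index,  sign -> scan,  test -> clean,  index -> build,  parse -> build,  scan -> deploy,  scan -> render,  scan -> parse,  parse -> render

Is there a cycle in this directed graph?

No

DFS with white/gray/black marking, starting from deploy:
deploy gray
  clean gray
    build gray
    build black
  clean black
deploy black
scan gray
  parse gray
    parse→clean: clean black — skip
    render gray
      render→clean: clean black — skip
      render→build: build black — skip
    render black
    parse→build: build black — skip
  parse black
  scan→render: render black — skip
  scan→deploy: deploy black — skip
scan black
merge gray
merge black
test gray
  test→merge: merge black — skip
  test→render: render black — skip
  test→clean: clean black — skip
  test→deploy: deploy black — skip
  test→parse: parse black — skip
test black
index gray
  index→parse: parse black — skip
  index→build: build black — skip
  index→merge: merge black — skip
index black
sign gray
  sign→index: index black — skip
  sign→scan: scan black — skip
  sign→test: test black — skip
  sign→render: render black — skip
sign black
Every edge goes to a white or black vertex — no back edge, so the graph is acyclic.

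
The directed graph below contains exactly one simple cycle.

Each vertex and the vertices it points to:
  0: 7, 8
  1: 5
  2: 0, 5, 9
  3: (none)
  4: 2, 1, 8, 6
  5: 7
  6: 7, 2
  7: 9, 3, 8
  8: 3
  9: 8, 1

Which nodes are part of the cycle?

DFS with gray/black marking from 5:
5 gray
  7 gray
    9 gray
      8 gray
        3 gray
        3 black
      8 black
      1 gray
        1→5: 5 is gray → back edge
Back edge closes the cycle 5 → 7 → 9 → 1 → 5; its vertices are {1, 5, 7, 9}.

1, 5, 7, 9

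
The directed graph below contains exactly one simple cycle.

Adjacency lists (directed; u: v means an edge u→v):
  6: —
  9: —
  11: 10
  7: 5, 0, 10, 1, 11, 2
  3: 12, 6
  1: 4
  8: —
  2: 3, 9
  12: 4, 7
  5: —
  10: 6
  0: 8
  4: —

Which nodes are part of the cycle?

2, 3, 7, 12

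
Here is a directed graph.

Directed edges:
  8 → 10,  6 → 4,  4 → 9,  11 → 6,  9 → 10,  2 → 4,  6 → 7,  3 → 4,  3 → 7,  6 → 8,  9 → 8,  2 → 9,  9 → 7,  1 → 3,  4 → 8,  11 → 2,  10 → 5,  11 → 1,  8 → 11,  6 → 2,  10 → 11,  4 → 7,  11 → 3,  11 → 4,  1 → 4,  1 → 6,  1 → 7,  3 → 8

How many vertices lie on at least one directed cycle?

9

A vertex is on a directed cycle iff it belongs to a strongly connected component of size ≥ 2 (or has a self-loop).
The vertices on cycles are {1, 2, 3, 4, 6, 8, 9, 10, 11} — 9 in total.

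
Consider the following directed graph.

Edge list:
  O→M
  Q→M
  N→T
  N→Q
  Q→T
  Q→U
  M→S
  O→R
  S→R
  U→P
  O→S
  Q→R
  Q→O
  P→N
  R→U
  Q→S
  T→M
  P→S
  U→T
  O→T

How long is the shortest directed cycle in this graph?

For each vertex v, BFS finds the shortest path from v back to v.
The shortest such closed walk is N → Q → U → P → N, length 4.

4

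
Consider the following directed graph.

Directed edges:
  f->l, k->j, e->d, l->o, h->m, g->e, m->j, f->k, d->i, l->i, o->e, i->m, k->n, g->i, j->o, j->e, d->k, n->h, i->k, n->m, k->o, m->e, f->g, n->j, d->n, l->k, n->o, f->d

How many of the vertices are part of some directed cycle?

9

A vertex is on a directed cycle iff it belongs to a strongly connected component of size ≥ 2 (or has a self-loop).
The vertices on cycles are {d, e, h, i, j, k, m, n, o} — 9 in total.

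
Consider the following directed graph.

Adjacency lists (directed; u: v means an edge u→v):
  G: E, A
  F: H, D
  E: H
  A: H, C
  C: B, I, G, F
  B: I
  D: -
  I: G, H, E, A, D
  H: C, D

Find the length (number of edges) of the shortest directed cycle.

3

For each vertex v, BFS finds the shortest path from v back to v.
The shortest such closed walk is C → I → H → C, length 3.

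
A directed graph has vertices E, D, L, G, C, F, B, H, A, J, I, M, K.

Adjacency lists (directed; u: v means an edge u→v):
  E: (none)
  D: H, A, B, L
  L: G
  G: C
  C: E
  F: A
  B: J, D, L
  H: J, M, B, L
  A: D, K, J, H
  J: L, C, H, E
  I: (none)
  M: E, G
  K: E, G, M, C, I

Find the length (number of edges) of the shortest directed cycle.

For each vertex v, BFS finds the shortest path from v back to v.
The shortest such closed walk is A → D → A, length 2.

2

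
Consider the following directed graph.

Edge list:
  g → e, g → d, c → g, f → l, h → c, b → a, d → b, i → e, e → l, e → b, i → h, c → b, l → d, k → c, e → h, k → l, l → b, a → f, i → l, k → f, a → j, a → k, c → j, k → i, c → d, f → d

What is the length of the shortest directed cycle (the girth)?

4

For each vertex v, BFS finds the shortest path from v back to v.
The shortest such closed walk is a → k → c → b → a, length 4.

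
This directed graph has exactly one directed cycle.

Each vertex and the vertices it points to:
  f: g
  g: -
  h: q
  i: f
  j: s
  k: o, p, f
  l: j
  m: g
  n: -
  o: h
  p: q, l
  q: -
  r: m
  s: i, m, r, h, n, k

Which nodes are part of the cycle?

j, k, l, p, s

DFS with gray/black marking from s:
s gray
  i gray
    f gray
      g gray
      g black
    f black
  i black
  m gray
    m→g: g black — skip
  m black
  r gray
    r→m: m black — skip
  r black
  h gray
    q gray
    q black
  h black
  n gray
  n black
  k gray
    o gray
      o→h: h black — skip
    o black
    p gray
      p→q: q black — skip
      l gray
        j gray
          j→s: s is gray → back edge
Back edge closes the cycle s → k → p → l → j → s; its vertices are {j, k, l, p, s}.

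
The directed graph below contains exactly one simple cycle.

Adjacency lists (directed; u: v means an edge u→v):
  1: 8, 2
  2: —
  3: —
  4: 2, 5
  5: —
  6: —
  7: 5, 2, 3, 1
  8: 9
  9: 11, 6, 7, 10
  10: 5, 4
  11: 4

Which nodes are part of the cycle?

1, 7, 8, 9

DFS with gray/black marking from 9:
9 gray
  11 gray
    4 gray
      2 gray
      2 black
      5 gray
      5 black
    4 black
  11 black
  6 gray
  6 black
  7 gray
    7→5: 5 black — skip
    7→2: 2 black — skip
    3 gray
    3 black
    1 gray
      8 gray
        8→9: 9 is gray → back edge
Back edge closes the cycle 9 → 7 → 1 → 8 → 9; its vertices are {1, 7, 8, 9}.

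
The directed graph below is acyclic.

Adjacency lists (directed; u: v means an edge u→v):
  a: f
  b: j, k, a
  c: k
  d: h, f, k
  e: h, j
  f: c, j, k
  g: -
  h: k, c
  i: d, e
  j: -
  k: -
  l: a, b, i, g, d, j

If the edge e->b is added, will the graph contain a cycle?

Adding e→b creates a cycle iff b can already reach e.
Explore from b: no path reaches e. The graph stays acyclic.

No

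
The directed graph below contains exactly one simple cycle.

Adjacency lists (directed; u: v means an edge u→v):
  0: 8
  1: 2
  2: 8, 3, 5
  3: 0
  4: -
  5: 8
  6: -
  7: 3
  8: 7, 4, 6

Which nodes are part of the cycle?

DFS with gray/black marking from 8:
8 gray
  7 gray
    3 gray
      0 gray
        0→8: 8 is gray → back edge
Back edge closes the cycle 8 → 7 → 3 → 0 → 8; its vertices are {0, 3, 7, 8}.

0, 3, 7, 8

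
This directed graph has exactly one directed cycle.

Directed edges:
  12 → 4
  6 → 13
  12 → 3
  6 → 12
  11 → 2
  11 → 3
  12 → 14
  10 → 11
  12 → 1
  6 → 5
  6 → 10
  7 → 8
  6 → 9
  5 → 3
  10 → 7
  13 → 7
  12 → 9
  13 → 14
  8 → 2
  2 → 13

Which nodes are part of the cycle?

2, 7, 8, 13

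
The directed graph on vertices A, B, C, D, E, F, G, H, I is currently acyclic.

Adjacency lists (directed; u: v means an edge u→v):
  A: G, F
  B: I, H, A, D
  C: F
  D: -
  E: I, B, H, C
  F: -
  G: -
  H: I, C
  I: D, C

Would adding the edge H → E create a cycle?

Adding H→E creates a cycle iff E can already reach H.
Path from E: E → H.
So E → … → H → E is a cycle.

Yes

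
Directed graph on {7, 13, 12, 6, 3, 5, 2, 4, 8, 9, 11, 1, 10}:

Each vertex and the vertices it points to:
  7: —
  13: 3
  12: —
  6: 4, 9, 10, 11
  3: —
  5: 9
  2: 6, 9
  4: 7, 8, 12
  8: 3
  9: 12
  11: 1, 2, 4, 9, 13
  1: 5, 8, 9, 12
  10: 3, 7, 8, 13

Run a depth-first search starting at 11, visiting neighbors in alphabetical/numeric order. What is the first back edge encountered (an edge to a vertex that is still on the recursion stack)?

6→11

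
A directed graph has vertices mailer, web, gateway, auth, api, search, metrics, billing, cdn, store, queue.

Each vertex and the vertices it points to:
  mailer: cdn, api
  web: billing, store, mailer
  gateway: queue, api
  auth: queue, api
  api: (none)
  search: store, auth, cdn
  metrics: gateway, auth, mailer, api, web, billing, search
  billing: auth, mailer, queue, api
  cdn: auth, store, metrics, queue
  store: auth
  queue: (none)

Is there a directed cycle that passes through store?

store lies on a cycle iff there is a path from store back to itself.
Exploring from store, it never reaches itself; equivalently, its strongly connected component is a singleton.

No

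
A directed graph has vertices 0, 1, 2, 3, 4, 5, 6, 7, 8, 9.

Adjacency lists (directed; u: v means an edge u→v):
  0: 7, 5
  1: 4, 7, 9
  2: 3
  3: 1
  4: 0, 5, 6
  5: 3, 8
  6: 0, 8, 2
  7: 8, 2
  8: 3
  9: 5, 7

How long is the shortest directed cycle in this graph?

For each vertex v, BFS finds the shortest path from v back to v.
The shortest such closed walk is 1 → 7 → 8 → 3 → 1, length 4.

4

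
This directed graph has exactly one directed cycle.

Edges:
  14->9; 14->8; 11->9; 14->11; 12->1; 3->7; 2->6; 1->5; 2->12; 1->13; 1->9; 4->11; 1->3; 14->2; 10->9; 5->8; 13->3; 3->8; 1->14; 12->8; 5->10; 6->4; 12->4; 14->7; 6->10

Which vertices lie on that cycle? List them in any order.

DFS with gray/black marking from 2:
2 gray
  12 gray
    4 gray
      11 gray
        9 gray
        9 black
      11 black
    4 black
    8 gray
    8 black
    1 gray
      13 gray
        3 gray
          7 gray
          7 black
          3→8: 8 black — skip
        3 black
      13 black
      1→3: 3 black — skip
      14 gray
        14→8: 8 black — skip
        14→11: 11 black — skip
        14→2: 2 is gray → back edge
Back edge closes the cycle 2 → 12 → 1 → 14 → 2; its vertices are {1, 2, 12, 14}.

1, 2, 12, 14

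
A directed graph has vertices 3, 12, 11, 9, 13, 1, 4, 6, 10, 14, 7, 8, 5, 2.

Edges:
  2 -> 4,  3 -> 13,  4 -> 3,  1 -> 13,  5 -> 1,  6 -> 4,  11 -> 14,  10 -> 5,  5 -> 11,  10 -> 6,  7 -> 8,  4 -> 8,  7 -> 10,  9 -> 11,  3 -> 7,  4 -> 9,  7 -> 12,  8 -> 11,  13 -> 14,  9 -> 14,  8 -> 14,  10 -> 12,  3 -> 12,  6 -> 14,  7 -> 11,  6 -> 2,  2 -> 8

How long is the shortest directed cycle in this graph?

For each vertex v, BFS finds the shortest path from v back to v.
The shortest such closed walk is 10 → 6 → 4 → 3 → 7 → 10, length 5.

5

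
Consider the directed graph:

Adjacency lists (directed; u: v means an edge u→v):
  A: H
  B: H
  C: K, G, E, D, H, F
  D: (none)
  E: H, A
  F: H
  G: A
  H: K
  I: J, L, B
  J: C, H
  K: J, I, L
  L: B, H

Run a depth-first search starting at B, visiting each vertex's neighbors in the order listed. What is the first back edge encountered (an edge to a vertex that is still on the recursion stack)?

C→K

DFS from B (visiting each vertex's neighbors in the order listed); mark gray on enter, black on exit:
B gray
  H gray
    K gray
      J gray
        C gray
          C→K: K is gray → back edge
First back edge: C → K.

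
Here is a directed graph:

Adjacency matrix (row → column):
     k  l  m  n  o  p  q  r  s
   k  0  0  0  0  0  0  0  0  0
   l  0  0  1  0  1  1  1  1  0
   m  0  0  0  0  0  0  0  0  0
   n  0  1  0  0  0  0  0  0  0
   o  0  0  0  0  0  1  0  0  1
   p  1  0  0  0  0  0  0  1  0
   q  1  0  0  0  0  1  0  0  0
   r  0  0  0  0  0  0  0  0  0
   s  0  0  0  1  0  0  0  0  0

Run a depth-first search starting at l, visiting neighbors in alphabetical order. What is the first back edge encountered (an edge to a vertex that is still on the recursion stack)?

n→l

DFS from l (visiting neighbors in alphabetical order); mark gray on enter, black on exit:
l gray
  m gray
  m black
  o gray
    p gray
      k gray
      k black
      r gray
      r black
    p black
    s gray
      n gray
        n→l: l is gray → back edge
First back edge: n → l.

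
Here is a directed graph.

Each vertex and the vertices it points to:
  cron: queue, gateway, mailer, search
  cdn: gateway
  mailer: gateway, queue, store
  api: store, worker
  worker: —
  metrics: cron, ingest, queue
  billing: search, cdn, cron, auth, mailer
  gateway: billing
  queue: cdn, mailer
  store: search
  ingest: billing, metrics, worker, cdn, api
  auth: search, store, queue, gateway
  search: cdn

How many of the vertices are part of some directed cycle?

11

A vertex is on a directed cycle iff it belongs to a strongly connected component of size ≥ 2 (or has a self-loop).
The vertices on cycles are {cdn, auth, cron, queue, store, ingest, mailer, search, billing, gateway, metrics} — 11 in total.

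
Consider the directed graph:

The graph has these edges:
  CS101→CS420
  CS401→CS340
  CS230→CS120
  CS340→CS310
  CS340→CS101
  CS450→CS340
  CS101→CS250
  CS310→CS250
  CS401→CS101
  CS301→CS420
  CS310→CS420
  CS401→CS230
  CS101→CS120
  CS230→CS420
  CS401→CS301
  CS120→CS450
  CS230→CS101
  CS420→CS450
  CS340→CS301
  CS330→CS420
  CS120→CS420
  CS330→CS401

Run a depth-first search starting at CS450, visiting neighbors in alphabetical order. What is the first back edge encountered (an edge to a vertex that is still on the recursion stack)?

DFS from CS450 (visiting neighbors in alphabetical order); mark gray on enter, black on exit:
CS450 gray
  CS340 gray
    CS101 gray
      CS120 gray
        CS420 gray
          CS420→CS450: CS450 is gray → back edge
First back edge: CS420 → CS450.

CS420->CS450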